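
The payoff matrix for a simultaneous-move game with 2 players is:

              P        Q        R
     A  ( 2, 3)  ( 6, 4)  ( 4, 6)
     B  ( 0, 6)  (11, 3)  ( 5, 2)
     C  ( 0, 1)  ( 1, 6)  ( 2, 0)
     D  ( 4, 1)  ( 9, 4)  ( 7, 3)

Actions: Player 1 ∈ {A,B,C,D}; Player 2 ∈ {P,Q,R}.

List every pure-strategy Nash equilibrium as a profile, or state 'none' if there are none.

(A,P): not NE [P1→D gives 4>2; P2→R gives 6>3]
(A,Q): not NE [P1→B gives 11>6; P2→R gives 6>4]
(A,R): not NE [P1→D gives 7>4]
(B,P): not NE [P1→D gives 4>0]
(B,Q): not NE [P2→P gives 6>3]
(B,R): not NE [P1→D gives 7>5; P2→P gives 6>2]
(C,P): not NE [P1→D gives 4>0; P2→Q gives 6>1]
(C,Q): not NE [P1→B gives 11>1]
(C,R): not NE [P1→D gives 7>2; P2→Q gives 6>0]
(D,P): not NE [P2→Q gives 4>1]
(D,Q): not NE [P1→B gives 11>9]
(D,R): not NE [P2→Q gives 4>3]

No pure NE.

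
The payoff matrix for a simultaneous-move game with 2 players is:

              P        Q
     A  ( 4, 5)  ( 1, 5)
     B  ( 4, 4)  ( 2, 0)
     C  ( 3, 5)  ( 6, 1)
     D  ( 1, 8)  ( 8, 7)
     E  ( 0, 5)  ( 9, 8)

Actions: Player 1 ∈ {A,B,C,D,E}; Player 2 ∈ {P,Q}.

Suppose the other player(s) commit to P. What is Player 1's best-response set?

u_1(A vs P) = 4
u_1(B vs P) = 4
u_1(C vs P) = 3
u_1(D vs P) = 1
u_1(E vs P) = 0
max payoff 4 at {A,B}

BR_1 = {A,B}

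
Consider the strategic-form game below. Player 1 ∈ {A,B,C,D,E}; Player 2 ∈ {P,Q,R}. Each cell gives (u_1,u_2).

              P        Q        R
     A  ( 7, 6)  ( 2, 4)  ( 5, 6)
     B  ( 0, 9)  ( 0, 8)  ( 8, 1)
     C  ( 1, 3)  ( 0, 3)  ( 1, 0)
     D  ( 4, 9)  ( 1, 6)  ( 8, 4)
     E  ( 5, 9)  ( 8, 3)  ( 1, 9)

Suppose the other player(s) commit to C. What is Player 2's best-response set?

P2 best: {P,Q}

u_2(P vs C) = 3
u_2(Q vs C) = 3
u_2(R vs C) = 0
max payoff 3 at {P,Q}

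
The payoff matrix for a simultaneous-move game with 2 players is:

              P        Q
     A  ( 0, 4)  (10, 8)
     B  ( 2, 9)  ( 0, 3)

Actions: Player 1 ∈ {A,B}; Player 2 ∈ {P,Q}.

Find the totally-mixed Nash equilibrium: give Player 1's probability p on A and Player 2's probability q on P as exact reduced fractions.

P1 mixes 3/5 on A; P2 mixes 5/6 on P

P1 indiff ⇒ q·0+(1-q)·10 = q·2+(1-q)·0 ⇒ q(-2) = (1-q)(-10) ⇒ q = 5/6
P2 indiff ⇒ p·4+(1-p)·9 = p·8+(1-p)·3 ⇒ p(-4) = (1-p)(-6) ⇒ p = 3/5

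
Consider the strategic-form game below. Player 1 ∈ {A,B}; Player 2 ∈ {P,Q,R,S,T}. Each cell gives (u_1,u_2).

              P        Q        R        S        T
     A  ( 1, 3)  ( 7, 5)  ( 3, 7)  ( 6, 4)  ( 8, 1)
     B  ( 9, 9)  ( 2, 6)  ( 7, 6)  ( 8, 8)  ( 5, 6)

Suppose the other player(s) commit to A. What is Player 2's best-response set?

P2 best: {R}

u_2(P vs A) = 3
u_2(Q vs A) = 5
u_2(R vs A) = 7
u_2(S vs A) = 4
u_2(T vs A) = 1
max payoff 7 at {R}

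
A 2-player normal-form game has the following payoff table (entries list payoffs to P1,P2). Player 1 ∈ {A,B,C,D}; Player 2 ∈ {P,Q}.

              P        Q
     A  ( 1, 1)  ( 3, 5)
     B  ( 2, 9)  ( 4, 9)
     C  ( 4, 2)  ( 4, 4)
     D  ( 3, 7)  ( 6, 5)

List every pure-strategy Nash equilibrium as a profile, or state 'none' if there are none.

(A,P): not NE [P1→C gives 4>1; P2→Q gives 5>1]
(A,Q): not NE [P1→D gives 6>3]
(B,P): not NE [P1→C gives 4>2]
(B,Q): not NE [P1→D gives 6>4]
(C,P): not NE [P2→Q gives 4>2]
(C,Q): not NE [P1→D gives 6>4]
(D,P): not NE [P1→C gives 4>3]
(D,Q): not NE [P2→P gives 7>5]

Equilibria: none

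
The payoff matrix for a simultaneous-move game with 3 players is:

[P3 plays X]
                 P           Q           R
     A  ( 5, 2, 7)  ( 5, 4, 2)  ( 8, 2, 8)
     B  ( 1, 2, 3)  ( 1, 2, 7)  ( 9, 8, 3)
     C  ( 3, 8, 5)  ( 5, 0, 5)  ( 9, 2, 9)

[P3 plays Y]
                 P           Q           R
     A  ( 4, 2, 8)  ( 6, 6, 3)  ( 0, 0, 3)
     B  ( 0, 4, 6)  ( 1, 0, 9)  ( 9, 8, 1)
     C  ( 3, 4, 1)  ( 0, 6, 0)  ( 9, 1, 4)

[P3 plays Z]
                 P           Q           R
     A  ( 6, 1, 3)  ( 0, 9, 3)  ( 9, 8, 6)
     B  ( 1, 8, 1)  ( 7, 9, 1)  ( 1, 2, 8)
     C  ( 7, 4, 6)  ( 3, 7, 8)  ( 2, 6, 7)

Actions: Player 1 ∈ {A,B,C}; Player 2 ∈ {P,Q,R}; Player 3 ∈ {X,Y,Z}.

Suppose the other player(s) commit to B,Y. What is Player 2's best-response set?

P2 best: {R}

u_2(P vs B,Y) = 4
u_2(Q vs B,Y) = 0
u_2(R vs B,Y) = 8
max payoff 8 at {R}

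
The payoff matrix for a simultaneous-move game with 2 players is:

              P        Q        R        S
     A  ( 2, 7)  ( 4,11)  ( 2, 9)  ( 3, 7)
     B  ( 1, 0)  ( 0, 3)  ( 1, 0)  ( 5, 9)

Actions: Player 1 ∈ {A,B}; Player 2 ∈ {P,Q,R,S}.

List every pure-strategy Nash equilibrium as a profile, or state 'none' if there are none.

Nash profiles: (A,Q), (B,S)

(A,P): not NE [P2→Q gives 11>7]
(A,Q): NE
(A,R): not NE [P2→Q gives 11>9]
(A,S): not NE [P1→B gives 5>3; P2→Q gives 11>7]
(B,P): not NE [P1→A gives 2>1; P2→S gives 9>0]
(B,Q): not NE [P1→A gives 4>0; P2→S gives 9>3]
(B,R): not NE [P1→A gives 2>1; P2→S gives 9>0]
(B,S): NE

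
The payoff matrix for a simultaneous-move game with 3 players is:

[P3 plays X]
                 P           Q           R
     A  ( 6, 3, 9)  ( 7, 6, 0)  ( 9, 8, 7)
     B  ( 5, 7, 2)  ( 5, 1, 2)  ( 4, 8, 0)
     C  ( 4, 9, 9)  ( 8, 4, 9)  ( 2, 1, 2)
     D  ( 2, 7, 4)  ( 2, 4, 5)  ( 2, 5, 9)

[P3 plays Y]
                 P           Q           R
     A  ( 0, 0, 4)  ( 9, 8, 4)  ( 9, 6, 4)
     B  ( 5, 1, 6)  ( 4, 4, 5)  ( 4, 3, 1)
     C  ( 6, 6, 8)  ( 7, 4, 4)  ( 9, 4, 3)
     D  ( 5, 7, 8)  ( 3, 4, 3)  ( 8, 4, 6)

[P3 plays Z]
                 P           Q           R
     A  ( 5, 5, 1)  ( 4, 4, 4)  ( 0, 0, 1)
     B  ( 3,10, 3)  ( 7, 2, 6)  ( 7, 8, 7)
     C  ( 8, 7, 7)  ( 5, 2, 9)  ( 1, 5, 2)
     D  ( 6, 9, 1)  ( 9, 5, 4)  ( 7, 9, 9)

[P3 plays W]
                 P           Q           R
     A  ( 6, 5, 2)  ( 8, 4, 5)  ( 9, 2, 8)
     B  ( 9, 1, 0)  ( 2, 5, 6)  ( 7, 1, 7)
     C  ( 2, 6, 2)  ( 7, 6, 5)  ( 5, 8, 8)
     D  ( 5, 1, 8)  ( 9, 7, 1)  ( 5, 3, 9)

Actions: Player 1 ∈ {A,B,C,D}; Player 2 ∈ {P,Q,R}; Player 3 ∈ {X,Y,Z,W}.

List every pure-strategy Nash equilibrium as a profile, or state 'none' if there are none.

PSNE = {(D,R,Z)}

(A,P,X): not NE [P2→R gives 8>3]
(A,P,Y): not NE [P1→C gives 6>0; P2→Q gives 8>0; P3→X gives 9>4]
(A,P,Z): not NE [P1→C gives 8>5; P3→X gives 9>1]
(A,P,W): not NE [P1→B gives 9>6; P3→X gives 9>2]
(A,Q,X): not NE [P1→C gives 8>7; P2→R gives 8>6; P3→W gives 5>0]
(A,Q,Y): not NE [P3→W gives 5>4]
(A,Q,Z): not NE [P1→D gives 9>4; P2→P gives 5>4; P3→W gives 5>4]
(A,Q,W): not NE [P1→D gives 9>8; P2→P gives 5>4]
(A,R,X): not NE [P3→W gives 8>7]
(A,R,Y): not NE [P2→Q gives 8>6; P3→W gives 8>4]
(A,R,Z): not NE [P1→D gives 7>0; P2→P gives 5>0; P3→W gives 8>1]
(A,R,W): not NE [P2→P gives 5>2]
(B,P,X): not NE [P1→A gives 6>5; P2→R gives 8>7; P3→Y gives 6>2]
(B,P,Y): not NE [P1→C gives 6>5; P2→Q gives 4>1]
(B,P,Z): not NE [P1→C gives 8>3; P3→Y gives 6>3]
(B,P,W): not NE [P2→Q gives 5>1; P3→Y gives 6>0]
(B,Q,X): not NE [P1→C gives 8>5; P2→R gives 8>1; P3→W gives 6>2]
(B,Q,Y): not NE [P1→A gives 9>4; P3→W gives 6>5]
(B,Q,Z): not NE [P1→D gives 9>7; P2→P gives 10>2]
(B,Q,W): not NE [P1→D gives 9>2]
(B,R,X): not NE [P1→A gives 9>4; P3→W gives 7>0]
(B,R,Y): not NE [P1→C gives 9>4; P2→Q gives 4>3; P3→W gives 7>1]
(B,R,Z): not NE [P2→P gives 10>8]
(B,R,W): not NE [P1→A gives 9>7; P2→Q gives 5>1]
(C,P,X): not NE [P1→A gives 6>4]
(C,P,Y): not NE [P3→X gives 9>8]
(C,P,Z): not NE [P3→X gives 9>7]
(C,P,W): not NE [P1→B gives 9>2; P2→R gives 8>6; P3→X gives 9>2]
(C,Q,X): not NE [P2→P gives 9>4]
(C,Q,Y): not NE [P1→A gives 9>7; P2→P gives 6>4; P3→Z gives 9>4]
(C,Q,Z): not NE [P1→D gives 9>5; P2→P gives 7>2]
(C,Q,W): not NE [P1→D gives 9>7; P2→R gives 8>6; P3→Z gives 9>5]
(C,R,X): not NE [P1→A gives 9>2; P2→P gives 9>1; P3→W gives 8>2]
(C,R,Y): not NE [P2→P gives 6>4; P3→W gives 8>3]
(C,R,Z): not NE [P1→D gives 7>1; P2→P gives 7>5; P3→W gives 8>2]
(C,R,W): not NE [P1→A gives 9>5]
(D,P,X): not NE [P1→A gives 6>2; P3→W gives 8>4]
(D,P,Y): not NE [P1→C gives 6>5]
(D,P,Z): not NE [P1→C gives 8>6; P3→W gives 8>1]
(D,P,W): not NE [P1→B gives 9>5; P2→Q gives 7>1]
(D,Q,X): not NE [P1→C gives 8>2; P2→P gives 7>4]
(D,Q,Y): not NE [P1→A gives 9>3; P2→P gives 7>4; P3→X gives 5>3]
(D,Q,Z): not NE [P2→R gives 9>5; P3→X gives 5>4]
(D,Q,W): not NE [P3→X gives 5>1]
(D,R,X): not NE [P1→A gives 9>2; P2→P gives 7>5]
(D,R,Y): not NE [P1→C gives 9>8; P2→P gives 7>4; P3→W gives 9>6]
(D,R,Z): NE
(D,R,W): not NE [P1→A gives 9>5; P2→Q gives 7>3]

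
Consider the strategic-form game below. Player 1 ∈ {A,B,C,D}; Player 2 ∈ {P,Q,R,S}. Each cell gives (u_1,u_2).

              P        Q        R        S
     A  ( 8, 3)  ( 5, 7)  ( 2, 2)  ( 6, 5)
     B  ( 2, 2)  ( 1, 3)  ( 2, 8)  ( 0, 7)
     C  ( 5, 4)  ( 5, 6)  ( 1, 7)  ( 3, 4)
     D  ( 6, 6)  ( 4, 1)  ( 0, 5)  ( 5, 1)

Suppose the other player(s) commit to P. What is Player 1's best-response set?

u_1(A vs P) = 8
u_1(B vs P) = 2
u_1(C vs P) = 5
u_1(D vs P) = 6
max payoff 8 at {A}

argmax u_1 = {A}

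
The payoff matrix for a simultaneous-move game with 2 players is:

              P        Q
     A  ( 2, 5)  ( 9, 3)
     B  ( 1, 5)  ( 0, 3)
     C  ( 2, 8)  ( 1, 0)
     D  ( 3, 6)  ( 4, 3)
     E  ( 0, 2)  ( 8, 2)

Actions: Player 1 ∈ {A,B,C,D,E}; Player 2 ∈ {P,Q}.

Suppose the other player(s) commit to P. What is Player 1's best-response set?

P1 best: {D}

u_1(A vs P) = 2
u_1(B vs P) = 1
u_1(C vs P) = 2
u_1(D vs P) = 3
u_1(E vs P) = 0
max payoff 3 at {D}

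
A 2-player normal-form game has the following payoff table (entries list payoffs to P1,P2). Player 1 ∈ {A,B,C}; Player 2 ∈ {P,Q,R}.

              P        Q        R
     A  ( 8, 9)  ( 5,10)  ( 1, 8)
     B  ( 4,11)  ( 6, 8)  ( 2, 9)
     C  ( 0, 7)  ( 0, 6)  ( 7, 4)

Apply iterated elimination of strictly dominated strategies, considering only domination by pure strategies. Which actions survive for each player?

Survivors P1:{A,B} P2:{P,Q}

P2 drop R (P beats it: A:9>8 B:11>9 C:7>4)
P1 drop C (A beats it: P:8>0 Q:5>0)
P1→{A,B} P2→{P,Q}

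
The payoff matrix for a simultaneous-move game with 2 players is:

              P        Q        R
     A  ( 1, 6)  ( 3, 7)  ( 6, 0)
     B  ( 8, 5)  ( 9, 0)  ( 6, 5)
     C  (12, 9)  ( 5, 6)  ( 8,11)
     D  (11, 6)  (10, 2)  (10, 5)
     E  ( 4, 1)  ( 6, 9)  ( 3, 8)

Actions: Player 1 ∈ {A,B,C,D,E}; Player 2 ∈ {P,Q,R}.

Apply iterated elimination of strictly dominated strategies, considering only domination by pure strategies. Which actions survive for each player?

P1 drop A (C beats it: P:12>1 Q:5>3 R:8>6)
P1 drop B (D beats it: P:11>8 Q:10>9 R:10>6)
P1 drop E (D beats it: P:11>4 Q:10>6 R:10>3)
P2 drop Q (P beats it: C:9>6 D:6>2)
P1→{C,D} P2→{P,R}

Survivors P1:{C,D} P2:{P,R}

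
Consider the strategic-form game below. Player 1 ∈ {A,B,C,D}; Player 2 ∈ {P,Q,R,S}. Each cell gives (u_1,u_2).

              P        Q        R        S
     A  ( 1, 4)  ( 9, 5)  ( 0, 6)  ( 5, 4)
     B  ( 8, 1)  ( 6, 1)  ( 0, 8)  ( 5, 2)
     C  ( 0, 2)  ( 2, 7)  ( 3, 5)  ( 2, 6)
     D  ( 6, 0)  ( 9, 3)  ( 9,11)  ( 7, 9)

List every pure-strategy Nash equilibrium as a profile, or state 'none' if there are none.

PSNE = {(D,R)}

(A,P): not NE [P1→B gives 8>1; P2→R gives 6>4]
(A,Q): not NE [P2→R gives 6>5]
(A,R): not NE [P1→D gives 9>0]
(A,S): not NE [P1→D gives 7>5; P2→R gives 6>4]
(B,P): not NE [P2→R gives 8>1]
(B,Q): not NE [P1→D gives 9>6; P2→R gives 8>1]
(B,R): not NE [P1→D gives 9>0]
(B,S): not NE [P1→D gives 7>5; P2→R gives 8>2]
(C,P): not NE [P1→B gives 8>0; P2→Q gives 7>2]
(C,Q): not NE [P1→D gives 9>2]
(C,R): not NE [P1→D gives 9>3; P2→Q gives 7>5]
(C,S): not NE [P1→D gives 7>2; P2→Q gives 7>6]
(D,P): not NE [P1→B gives 8>6; P2→R gives 11>0]
(D,Q): not NE [P2→R gives 11>3]
(D,R): NE
(D,S): not NE [P2→R gives 11>9]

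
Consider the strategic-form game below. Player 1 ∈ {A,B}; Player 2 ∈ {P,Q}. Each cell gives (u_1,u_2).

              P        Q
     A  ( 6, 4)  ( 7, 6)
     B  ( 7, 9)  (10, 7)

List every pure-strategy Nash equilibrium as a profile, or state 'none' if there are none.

NE set: (B,P)

(A,P): not NE [P1→B gives 7>6; P2→Q gives 6>4]
(A,Q): not NE [P1→B gives 10>7]
(B,P): NE
(B,Q): not NE [P2→P gives 9>7]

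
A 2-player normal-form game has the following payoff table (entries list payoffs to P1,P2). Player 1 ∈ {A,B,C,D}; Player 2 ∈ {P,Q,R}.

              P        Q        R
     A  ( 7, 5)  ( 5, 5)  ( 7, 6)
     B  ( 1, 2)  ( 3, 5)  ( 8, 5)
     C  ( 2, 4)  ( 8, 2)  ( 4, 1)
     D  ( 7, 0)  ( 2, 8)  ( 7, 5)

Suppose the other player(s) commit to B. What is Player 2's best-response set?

P2 best: {Q,R}

u_2(P vs B) = 2
u_2(Q vs B) = 5
u_2(R vs B) = 5
max payoff 5 at {Q,R}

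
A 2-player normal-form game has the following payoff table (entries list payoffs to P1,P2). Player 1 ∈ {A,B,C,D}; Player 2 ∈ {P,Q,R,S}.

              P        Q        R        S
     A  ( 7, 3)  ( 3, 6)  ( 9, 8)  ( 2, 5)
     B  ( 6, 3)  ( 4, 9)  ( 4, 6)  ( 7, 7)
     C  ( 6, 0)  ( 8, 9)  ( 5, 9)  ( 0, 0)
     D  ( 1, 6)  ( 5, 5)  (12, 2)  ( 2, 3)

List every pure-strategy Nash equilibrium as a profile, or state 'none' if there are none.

(A,P): not NE [P2→R gives 8>3]
(A,Q): not NE [P1→C gives 8>3; P2→R gives 8>6]
(A,R): not NE [P1→D gives 12>9]
(A,S): not NE [P1→B gives 7>2; P2→R gives 8>5]
(B,P): not NE [P1→A gives 7>6; P2→Q gives 9>3]
(B,Q): not NE [P1→C gives 8>4]
(B,R): not NE [P1→D gives 12>4; P2→Q gives 9>6]
(B,S): not NE [P2→Q gives 9>7]
(C,P): not NE [P1→A gives 7>6; P2→R gives 9>0]
(C,Q): NE
(C,R): not NE [P1→D gives 12>5]
(C,S): not NE [P1→B gives 7>0; P2→R gives 9>0]
(D,P): not NE [P1→A gives 7>1]
(D,Q): not NE [P1→C gives 8>5; P2→P gives 6>5]
(D,R): not NE [P2→P gives 6>2]
(D,S): not NE [P1→B gives 7>2; P2→P gives 6>3]

PSNE = {(C,Q)}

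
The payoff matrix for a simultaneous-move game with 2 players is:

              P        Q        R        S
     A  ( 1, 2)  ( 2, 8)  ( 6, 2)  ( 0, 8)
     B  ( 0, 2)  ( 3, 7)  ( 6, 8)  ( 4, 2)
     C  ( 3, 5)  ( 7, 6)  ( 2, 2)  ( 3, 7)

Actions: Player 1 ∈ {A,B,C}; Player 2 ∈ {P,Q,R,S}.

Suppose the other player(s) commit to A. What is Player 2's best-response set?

u_2(P vs A) = 2
u_2(Q vs A) = 8
u_2(R vs A) = 2
u_2(S vs A) = 8
max payoff 8 at {Q,S}

P2 best: {Q,S}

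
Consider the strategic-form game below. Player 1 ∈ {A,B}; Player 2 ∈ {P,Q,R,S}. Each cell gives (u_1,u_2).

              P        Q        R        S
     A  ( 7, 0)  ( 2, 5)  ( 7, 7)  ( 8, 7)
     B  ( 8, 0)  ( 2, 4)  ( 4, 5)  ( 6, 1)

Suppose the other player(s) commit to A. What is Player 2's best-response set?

argmax u_2 = {R,S}

u_2(P vs A) = 0
u_2(Q vs A) = 5
u_2(R vs A) = 7
u_2(S vs A) = 7
max payoff 7 at {R,S}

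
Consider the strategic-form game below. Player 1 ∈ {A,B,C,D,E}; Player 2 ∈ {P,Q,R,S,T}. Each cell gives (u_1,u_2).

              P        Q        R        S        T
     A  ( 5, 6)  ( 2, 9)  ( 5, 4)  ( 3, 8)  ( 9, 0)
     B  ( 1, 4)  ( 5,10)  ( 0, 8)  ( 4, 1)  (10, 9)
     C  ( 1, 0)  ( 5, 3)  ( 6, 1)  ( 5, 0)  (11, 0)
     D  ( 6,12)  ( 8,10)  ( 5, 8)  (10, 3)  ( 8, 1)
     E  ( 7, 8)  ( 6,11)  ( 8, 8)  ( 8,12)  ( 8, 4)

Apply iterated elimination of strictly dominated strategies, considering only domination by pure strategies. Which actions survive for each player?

Survivors P1:{D,E} P2:{P,Q,S}

P2 drop R (Q beats it: A:9>4 B:10>8 C:3>1 D:10>8 E:11>8)
P2 drop T (Q beats it: A:9>0 B:10>9 C:3>0 D:10>1 E:11>4)
P1 drop A (D beats it: P:6>5 Q:8>2 S:10>3)
P1 drop B (D beats it: P:6>1 Q:8>5 S:10>4)
P1 drop C (D beats it: P:6>1 Q:8>5 S:10>5)
P1→{D,E} P2→{P,Q,S}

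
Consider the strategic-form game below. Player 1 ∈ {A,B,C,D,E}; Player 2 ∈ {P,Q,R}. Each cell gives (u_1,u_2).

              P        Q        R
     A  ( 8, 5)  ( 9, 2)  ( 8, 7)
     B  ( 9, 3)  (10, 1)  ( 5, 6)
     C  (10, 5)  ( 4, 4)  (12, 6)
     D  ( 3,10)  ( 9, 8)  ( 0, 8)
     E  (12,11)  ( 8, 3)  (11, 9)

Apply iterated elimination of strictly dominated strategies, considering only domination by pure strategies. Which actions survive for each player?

P1 drop D (B beats it: P:9>3 Q:10>9 R:5>0)
P2 drop Q (P beats it: A:5>2 B:3>1 C:5>4 E:11>3)
P1 drop A (C beats it: P:10>8 R:12>8)
P1 drop B (C beats it: P:10>9 R:12>5)
P1→{C,E} P2→{P,R}

IESDS → P1:{C,E} P2:{P,R}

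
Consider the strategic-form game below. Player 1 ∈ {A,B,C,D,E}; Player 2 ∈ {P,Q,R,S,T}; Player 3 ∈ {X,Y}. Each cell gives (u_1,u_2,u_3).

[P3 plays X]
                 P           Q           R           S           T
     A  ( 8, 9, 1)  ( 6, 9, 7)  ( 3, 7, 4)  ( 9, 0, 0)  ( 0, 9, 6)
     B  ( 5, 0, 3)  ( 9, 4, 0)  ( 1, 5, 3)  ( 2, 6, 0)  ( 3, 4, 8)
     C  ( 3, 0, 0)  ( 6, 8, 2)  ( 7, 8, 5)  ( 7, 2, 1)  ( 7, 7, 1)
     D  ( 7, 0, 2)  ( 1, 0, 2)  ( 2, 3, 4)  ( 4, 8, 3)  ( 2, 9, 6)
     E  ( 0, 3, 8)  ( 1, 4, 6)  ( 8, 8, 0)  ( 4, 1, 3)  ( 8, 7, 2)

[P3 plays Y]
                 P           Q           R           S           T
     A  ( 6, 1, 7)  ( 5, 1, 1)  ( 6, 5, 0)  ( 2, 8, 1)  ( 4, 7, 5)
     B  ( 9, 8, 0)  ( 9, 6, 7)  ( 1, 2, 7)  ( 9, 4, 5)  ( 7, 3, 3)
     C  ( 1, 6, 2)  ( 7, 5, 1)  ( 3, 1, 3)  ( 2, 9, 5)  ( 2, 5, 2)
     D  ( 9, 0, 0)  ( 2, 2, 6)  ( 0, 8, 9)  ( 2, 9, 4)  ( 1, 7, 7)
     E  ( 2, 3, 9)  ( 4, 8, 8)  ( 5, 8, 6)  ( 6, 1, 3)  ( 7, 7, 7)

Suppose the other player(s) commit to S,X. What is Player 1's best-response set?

BR_1 = {A}

u_1(A vs S,X) = 9
u_1(B vs S,X) = 2
u_1(C vs S,X) = 7
u_1(D vs S,X) = 4
u_1(E vs S,X) = 4
max payoff 9 at {A}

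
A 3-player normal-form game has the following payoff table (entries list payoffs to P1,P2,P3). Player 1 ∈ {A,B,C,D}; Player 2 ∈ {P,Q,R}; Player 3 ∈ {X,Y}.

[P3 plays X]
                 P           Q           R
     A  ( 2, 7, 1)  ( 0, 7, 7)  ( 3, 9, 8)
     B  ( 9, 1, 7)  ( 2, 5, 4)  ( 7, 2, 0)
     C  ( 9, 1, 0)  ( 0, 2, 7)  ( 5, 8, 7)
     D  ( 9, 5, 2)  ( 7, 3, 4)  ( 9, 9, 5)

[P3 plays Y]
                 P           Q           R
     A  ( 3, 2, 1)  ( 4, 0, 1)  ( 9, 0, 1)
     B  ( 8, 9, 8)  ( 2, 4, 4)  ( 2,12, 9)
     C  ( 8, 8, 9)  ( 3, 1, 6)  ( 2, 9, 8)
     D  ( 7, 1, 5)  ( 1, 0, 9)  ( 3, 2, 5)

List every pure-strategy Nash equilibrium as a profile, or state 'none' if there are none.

NE set: (D,R,X)

(A,P,X): not NE [P1→D gives 9>2; P2→R gives 9>7]
(A,P,Y): not NE [P1→C gives 8>3]
(A,Q,X): not NE [P1→D gives 7>0; P2→R gives 9>7]
(A,Q,Y): not NE [P2→P gives 2>0; P3→X gives 7>1]
(A,R,X): not NE [P1→D gives 9>3]
(A,R,Y): not NE [P2→P gives 2>0; P3→X gives 8>1]
(B,P,X): not NE [P2→Q gives 5>1; P3→Y gives 8>7]
(B,P,Y): not NE [P2→R gives 12>9]
(B,Q,X): not NE [P1→D gives 7>2]
(B,Q,Y): not NE [P1→A gives 4>2; P2→R gives 12>4]
(B,R,X): not NE [P1→D gives 9>7; P2→Q gives 5>2; P3→Y gives 9>0]
(B,R,Y): not NE [P1→A gives 9>2]
(C,P,X): not NE [P2→R gives 8>1; P3→Y gives 9>0]
(C,P,Y): not NE [P2→R gives 9>8]
(C,Q,X): not NE [P1→D gives 7>0; P2→R gives 8>2]
(C,Q,Y): not NE [P1→A gives 4>3; P2→R gives 9>1; P3→X gives 7>6]
(C,R,X): not NE [P1→D gives 9>5; P3→Y gives 8>7]
(C,R,Y): not NE [P1→A gives 9>2]
(D,P,X): not NE [P2→R gives 9>5; P3→Y gives 5>2]
(D,P,Y): not NE [P1→C gives 8>7; P2→R gives 2>1]
(D,Q,X): not NE [P2→R gives 9>3; P3→Y gives 9>4]
(D,Q,Y): not NE [P1→A gives 4>1; P2→R gives 2>0]
(D,R,X): NE
(D,R,Y): not NE [P1→A gives 9>3]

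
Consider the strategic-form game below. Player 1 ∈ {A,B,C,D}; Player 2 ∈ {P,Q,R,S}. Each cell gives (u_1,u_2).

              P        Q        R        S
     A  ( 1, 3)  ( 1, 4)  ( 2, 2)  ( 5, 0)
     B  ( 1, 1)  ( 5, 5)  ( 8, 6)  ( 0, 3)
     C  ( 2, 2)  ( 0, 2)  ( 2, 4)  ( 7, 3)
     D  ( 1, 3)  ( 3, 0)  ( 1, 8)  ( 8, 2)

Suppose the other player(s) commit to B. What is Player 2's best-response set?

BR_2 = {R}

u_2(P vs B) = 1
u_2(Q vs B) = 5
u_2(R vs B) = 6
u_2(S vs B) = 3
max payoff 6 at {R}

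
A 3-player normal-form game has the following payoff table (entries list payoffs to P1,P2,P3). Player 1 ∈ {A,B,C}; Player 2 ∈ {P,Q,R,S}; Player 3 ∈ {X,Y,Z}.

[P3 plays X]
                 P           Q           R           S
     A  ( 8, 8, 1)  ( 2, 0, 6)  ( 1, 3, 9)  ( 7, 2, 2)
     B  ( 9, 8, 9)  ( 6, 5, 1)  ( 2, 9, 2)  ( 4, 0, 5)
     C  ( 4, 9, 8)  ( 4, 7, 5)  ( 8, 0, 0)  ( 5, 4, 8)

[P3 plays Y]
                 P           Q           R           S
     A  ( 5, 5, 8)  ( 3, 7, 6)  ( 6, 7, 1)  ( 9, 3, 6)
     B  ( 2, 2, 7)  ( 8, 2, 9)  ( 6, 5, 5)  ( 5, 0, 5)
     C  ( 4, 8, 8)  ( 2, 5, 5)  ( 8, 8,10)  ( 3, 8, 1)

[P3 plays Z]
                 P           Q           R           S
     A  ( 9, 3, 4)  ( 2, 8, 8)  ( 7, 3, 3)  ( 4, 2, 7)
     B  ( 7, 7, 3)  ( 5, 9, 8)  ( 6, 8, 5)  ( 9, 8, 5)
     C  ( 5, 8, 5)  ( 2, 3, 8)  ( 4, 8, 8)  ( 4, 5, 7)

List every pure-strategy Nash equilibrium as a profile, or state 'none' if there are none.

NE set: (C,R,Y)

(A,P,X): not NE [P1→B gives 9>8; P3→Y gives 8>1]
(A,P,Y): not NE [P2→R gives 7>5]
(A,P,Z): not NE [P2→Q gives 8>3; P3→Y gives 8>4]
(A,Q,X): not NE [P1→B gives 6>2; P2→P gives 8>0; P3→Z gives 8>6]
(A,Q,Y): not NE [P1→B gives 8>3; P3→Z gives 8>6]
(A,Q,Z): not NE [P1→B gives 5>2]
(A,R,X): not NE [P1→C gives 8>1; P2→P gives 8>3]
(A,R,Y): not NE [P1→C gives 8>6; P3→X gives 9>1]
(A,R,Z): not NE [P2→Q gives 8>3; P3→X gives 9>3]
(A,S,X): not NE [P2→P gives 8>2; P3→Z gives 7>2]
(A,S,Y): not NE [P2→R gives 7>3; P3→Z gives 7>6]
(A,S,Z): not NE [P1→B gives 9>4; P2→Q gives 8>2]
(B,P,X): not NE [P2→R gives 9>8]
(B,P,Y): not NE [P1→A gives 5>2; P2→R gives 5>2; P3→X gives 9>7]
(B,P,Z): not NE [P1→A gives 9>7; P2→Q gives 9>7; P3→X gives 9>3]
(B,Q,X): not NE [P2→R gives 9>5; P3→Y gives 9>1]
(B,Q,Y): not NE [P2→R gives 5>2]
(B,Q,Z): not NE [P3→Y gives 9>8]
(B,R,X): not NE [P1→C gives 8>2; P3→Z gives 5>2]
(B,R,Y): not NE [P1→C gives 8>6]
(B,R,Z): not NE [P1→A gives 7>6; P2→Q gives 9>8]
(B,S,X): not NE [P1→A gives 7>4; P2→R gives 9>0]
(B,S,Y): not NE [P1→A gives 9>5; P2→R gives 5>0]
(B,S,Z): not NE [P2→Q gives 9>8]
(C,P,X): not NE [P1→B gives 9>4]
(C,P,Y): not NE [P1→A gives 5>4]
(C,P,Z): not NE [P1→A gives 9>5; P3→Y gives 8>5]
(C,Q,X): not NE [P1→B gives 6>4; P2→P gives 9>7; P3→Z gives 8>5]
(C,Q,Y): not NE [P1→B gives 8>2; P2→S gives 8>5; P3→Z gives 8>5]
(C,Q,Z): not NE [P1→B gives 5>2; P2→R gives 8>3]
(C,R,X): not NE [P2→P gives 9>0; P3→Y gives 10>0]
(C,R,Y): NE
(C,R,Z): not NE [P1→A gives 7>4; P3→Y gives 10>8]
(C,S,X): not NE [P1→A gives 7>5; P2→P gives 9>4]
(C,S,Y): not NE [P1→A gives 9>3; P3→X gives 8>1]
(C,S,Z): not NE [P1→B gives 9>4; P2→R gives 8>5; P3→X gives 8>7]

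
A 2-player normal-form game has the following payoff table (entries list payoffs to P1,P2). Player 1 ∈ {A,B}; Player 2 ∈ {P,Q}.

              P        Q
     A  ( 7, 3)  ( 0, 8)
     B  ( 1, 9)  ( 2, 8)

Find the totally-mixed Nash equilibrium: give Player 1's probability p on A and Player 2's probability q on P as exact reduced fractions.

P1 mixes 1/6 on A; P2 mixes 1/4 on P

P1 indiff ⇒ q·7+(1-q)·0 = q·1+(1-q)·2 ⇒ q(6) = (1-q)(2) ⇒ q = 1/4
P2 indiff ⇒ p·3+(1-p)·9 = p·8+(1-p)·8 ⇒ p(-5) = (1-p)(-1) ⇒ p = 1/6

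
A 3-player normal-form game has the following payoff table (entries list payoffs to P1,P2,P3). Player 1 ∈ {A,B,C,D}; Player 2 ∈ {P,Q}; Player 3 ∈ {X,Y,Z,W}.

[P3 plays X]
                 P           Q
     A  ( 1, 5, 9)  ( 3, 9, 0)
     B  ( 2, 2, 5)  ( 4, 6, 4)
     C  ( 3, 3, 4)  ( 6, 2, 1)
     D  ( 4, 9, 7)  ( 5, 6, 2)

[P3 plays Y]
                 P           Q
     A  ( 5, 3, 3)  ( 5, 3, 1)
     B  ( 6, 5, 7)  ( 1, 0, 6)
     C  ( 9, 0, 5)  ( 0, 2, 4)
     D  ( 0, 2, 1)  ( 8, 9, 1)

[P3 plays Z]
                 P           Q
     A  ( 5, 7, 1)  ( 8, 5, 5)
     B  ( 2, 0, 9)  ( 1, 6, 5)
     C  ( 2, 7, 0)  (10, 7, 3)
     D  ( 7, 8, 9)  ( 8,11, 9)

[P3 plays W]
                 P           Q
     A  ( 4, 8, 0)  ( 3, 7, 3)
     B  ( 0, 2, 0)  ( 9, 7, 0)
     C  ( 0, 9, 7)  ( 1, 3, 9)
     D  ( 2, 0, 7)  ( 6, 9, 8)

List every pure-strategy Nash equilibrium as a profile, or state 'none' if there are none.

(A,P,X): not NE [P1→D gives 4>1; P2→Q gives 9>5]
(A,P,Y): not NE [P1→C gives 9>5; P3→X gives 9>3]
(A,P,Z): not NE [P1→D gives 7>5; P3→X gives 9>1]
(A,P,W): not NE [P3→X gives 9>0]
(A,Q,X): not NE [P1→C gives 6>3; P3→Z gives 5>0]
(A,Q,Y): not NE [P1→D gives 8>5; P3→Z gives 5>1]
(A,Q,Z): not NE [P1→C gives 10>8; P2→P gives 7>5]
(A,Q,W): not NE [P1→B gives 9>3; P2→P gives 8>7; P3→Z gives 5>3]
(B,P,X): not NE [P1→D gives 4>2; P2→Q gives 6>2; P3→Z gives 9>5]
(B,P,Y): not NE [P1→C gives 9>6; P3→Z gives 9>7]
(B,P,Z): not NE [P1→D gives 7>2; P2→Q gives 6>0]
(B,P,W): not NE [P1→A gives 4>0; P2→Q gives 7>2; P3→Z gives 9>0]
(B,Q,X): not NE [P1→C gives 6>4; P3→Y gives 6>4]
(B,Q,Y): not NE [P1→D gives 8>1; P2→P gives 5>0]
(B,Q,Z): not NE [P1→C gives 10>1; P3→Y gives 6>5]
(B,Q,W): not NE [P3→Y gives 6>0]
(C,P,X): not NE [P1→D gives 4>3; P3→W gives 7>4]
(C,P,Y): not NE [P2→Q gives 2>0; P3→W gives 7>5]
(C,P,Z): not NE [P1→D gives 7>2; P3→W gives 7>0]
(C,P,W): not NE [P1→A gives 4>0]
(C,Q,X): not NE [P2→P gives 3>2; P3→W gives 9>1]
(C,Q,Y): not NE [P1→D gives 8>0; P3→W gives 9>4]
(C,Q,Z): not NE [P3→W gives 9>3]
(C,Q,W): not NE [P1→B gives 9>1; P2→P gives 9>3]
(D,P,X): not NE [P3→Z gives 9>7]
(D,P,Y): not NE [P1→C gives 9>0; P2→Q gives 9>2; P3→Z gives 9>1]
(D,P,Z): not NE [P2→Q gives 11>8]
(D,P,W): not NE [P1→A gives 4>2; P2→Q gives 9>0; P3→Z gives 9>7]
(D,Q,X): not NE [P1→C gives 6>5; P2→P gives 9>6; P3→Z gives 9>2]
(D,Q,Y): not NE [P3→Z gives 9>1]
(D,Q,Z): not NE [P1→C gives 10>8]
(D,Q,W): not NE [P1→B gives 9>6; P3→Z gives 9>8]

PSNE: ∅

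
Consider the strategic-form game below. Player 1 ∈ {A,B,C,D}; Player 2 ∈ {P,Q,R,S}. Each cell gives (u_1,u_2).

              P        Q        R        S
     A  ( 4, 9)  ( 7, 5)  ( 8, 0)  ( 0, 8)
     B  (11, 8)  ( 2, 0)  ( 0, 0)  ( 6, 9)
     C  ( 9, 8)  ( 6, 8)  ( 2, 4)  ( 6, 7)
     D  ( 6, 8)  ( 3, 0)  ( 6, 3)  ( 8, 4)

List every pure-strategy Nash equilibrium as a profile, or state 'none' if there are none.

(A,P): not NE [P1→B gives 11>4]
(A,Q): not NE [P2→P gives 9>5]
(A,R): not NE [P2→P gives 9>0]
(A,S): not NE [P1→D gives 8>0; P2→P gives 9>8]
(B,P): not NE [P2→S gives 9>8]
(B,Q): not NE [P1→A gives 7>2; P2→S gives 9>0]
(B,R): not NE [P1→A gives 8>0; P2→S gives 9>0]
(B,S): not NE [P1→D gives 8>6]
(C,P): not NE [P1→B gives 11>9]
(C,Q): not NE [P1→A gives 7>6]
(C,R): not NE [P1→A gives 8>2; P2→Q gives 8>4]
(C,S): not NE [P1→D gives 8>6; P2→Q gives 8>7]
(D,P): not NE [P1→B gives 11>6]
(D,Q): not NE [P1→A gives 7>3; P2→P gives 8>0]
(D,R): not NE [P1→A gives 8>6; P2→P gives 8>3]
(D,S): not NE [P2→P gives 8>4]

No pure NE.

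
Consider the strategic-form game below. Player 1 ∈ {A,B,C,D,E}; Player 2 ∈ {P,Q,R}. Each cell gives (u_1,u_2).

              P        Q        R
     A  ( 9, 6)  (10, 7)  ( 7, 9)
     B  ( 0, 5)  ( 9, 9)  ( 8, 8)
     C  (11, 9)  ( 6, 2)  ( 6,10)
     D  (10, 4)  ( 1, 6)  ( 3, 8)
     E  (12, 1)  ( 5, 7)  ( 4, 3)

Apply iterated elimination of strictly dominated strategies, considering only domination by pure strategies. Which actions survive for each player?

Remaining: P1:{A,B} P2:{Q,R}

P1 drop D (C beats it: P:11>10 Q:6>1 R:6>3)
P2 drop P (R beats it: A:9>6 B:8>5 C:10>9 E:3>1)
P1 drop C (A beats it: Q:10>6 R:7>6)
P1 drop E (A beats it: Q:10>5 R:7>4)
P1→{A,B} P2→{Q,R}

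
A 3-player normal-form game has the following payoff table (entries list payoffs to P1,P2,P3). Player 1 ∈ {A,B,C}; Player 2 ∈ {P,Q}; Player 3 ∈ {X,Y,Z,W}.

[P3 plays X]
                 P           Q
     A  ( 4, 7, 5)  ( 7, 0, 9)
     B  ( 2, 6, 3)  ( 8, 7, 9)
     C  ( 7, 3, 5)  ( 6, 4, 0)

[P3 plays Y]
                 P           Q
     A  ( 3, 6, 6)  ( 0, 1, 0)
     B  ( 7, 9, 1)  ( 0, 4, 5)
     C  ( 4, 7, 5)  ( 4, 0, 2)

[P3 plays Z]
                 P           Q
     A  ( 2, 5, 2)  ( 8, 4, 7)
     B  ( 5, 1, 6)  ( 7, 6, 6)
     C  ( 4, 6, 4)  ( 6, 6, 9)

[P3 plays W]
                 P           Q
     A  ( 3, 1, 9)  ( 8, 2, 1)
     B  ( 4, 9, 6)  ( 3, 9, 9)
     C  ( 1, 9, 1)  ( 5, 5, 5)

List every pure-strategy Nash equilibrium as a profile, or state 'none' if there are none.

(A,P,X): not NE [P1→C gives 7>4; P3→W gives 9>5]
(A,P,Y): not NE [P1→B gives 7>3; P3→W gives 9>6]
(A,P,Z): not NE [P1→B gives 5>2; P3→W gives 9>2]
(A,P,W): not NE [P1→B gives 4>3; P2→Q gives 2>1]
(A,Q,X): not NE [P1→B gives 8>7; P2→P gives 7>0]
(A,Q,Y): not NE [P1→C gives 4>0; P2→P gives 6>1; P3→X gives 9>0]
(A,Q,Z): not NE [P2→P gives 5>4; P3→X gives 9>7]
(A,Q,W): not NE [P3→X gives 9>1]
(B,P,X): not NE [P1→C gives 7>2; P2→Q gives 7>6; P3→W gives 6>3]
(B,P,Y): not NE [P3→W gives 6>1]
(B,P,Z): not NE [P2→Q gives 6>1]
(B,P,W): NE
(B,Q,X): NE
(B,Q,Y): not NE [P1→C gives 4>0; P2→P gives 9>4; P3→W gives 9>5]
(B,Q,Z): not NE [P1→A gives 8>7; P3→W gives 9>6]
(B,Q,W): not NE [P1→A gives 8>3]
(C,P,X): not NE [P2→Q gives 4>3]
(C,P,Y): not NE [P1→B gives 7>4]
(C,P,Z): not NE [P1→B gives 5>4; P3→Y gives 5>4]
(C,P,W): not NE [P1→B gives 4>1; P3→Y gives 5>1]
(C,Q,X): not NE [P1→B gives 8>6; P3→Z gives 9>0]
(C,Q,Y): not NE [P2→P gives 7>0; P3→Z gives 9>2]
(C,Q,Z): not NE [P1→A gives 8>6]
(C,Q,W): not NE [P1→A gives 8>5; P2→P gives 9>5; P3→Z gives 9>5]

Nash profiles: (B,P,W), (B,Q,X)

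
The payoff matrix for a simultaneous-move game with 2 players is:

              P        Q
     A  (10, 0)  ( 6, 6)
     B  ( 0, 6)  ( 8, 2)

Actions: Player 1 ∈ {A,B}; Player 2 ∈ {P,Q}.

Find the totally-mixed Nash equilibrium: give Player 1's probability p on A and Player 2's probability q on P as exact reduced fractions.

P1 mixes 2/5 on A; P2 mixes 1/6 on P

P1 indiff ⇒ q·10+(1-q)·6 = q·0+(1-q)·8 ⇒ q(10) = (1-q)(2) ⇒ q = 1/6
P2 indiff ⇒ p·0+(1-p)·6 = p·6+(1-p)·2 ⇒ p(-6) = (1-p)(-4) ⇒ p = 2/5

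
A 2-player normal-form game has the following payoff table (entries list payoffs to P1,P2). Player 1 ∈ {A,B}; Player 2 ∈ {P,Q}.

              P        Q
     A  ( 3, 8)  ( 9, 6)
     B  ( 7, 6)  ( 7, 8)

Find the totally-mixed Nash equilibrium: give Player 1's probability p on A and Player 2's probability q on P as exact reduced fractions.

P1 mixes 1/2 on A; P2 mixes 1/3 on P

P1 indiff ⇒ q·3+(1-q)·9 = q·7+(1-q)·7 ⇒ q(-4) = (1-q)(-2) ⇒ q = 1/3
P2 indiff ⇒ p·8+(1-p)·6 = p·6+(1-p)·8 ⇒ p(2) = (1-p)(2) ⇒ p = 1/2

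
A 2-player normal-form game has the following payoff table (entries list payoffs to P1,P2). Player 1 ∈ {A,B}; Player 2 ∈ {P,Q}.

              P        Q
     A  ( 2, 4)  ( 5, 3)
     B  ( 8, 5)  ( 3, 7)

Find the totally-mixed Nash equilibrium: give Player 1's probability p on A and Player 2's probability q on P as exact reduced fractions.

P1 indiff ⇒ q·2+(1-q)·5 = q·8+(1-q)·3 ⇒ q(-6) = (1-q)(-2) ⇒ q = 1/4
P2 indiff ⇒ p·4+(1-p)·5 = p·3+(1-p)·7 ⇒ p(1) = (1-p)(2) ⇒ p = 2/3

P1 mixes 2/3 on A; P2 mixes 1/4 on P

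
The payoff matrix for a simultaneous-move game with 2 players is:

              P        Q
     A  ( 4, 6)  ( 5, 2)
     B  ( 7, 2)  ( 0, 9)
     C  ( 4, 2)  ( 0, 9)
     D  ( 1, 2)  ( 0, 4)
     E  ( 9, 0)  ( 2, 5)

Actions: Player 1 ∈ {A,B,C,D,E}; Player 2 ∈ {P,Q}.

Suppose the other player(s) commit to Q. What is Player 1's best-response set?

u_1(A vs Q) = 5
u_1(B vs Q) = 0
u_1(C vs Q) = 0
u_1(D vs Q) = 0
u_1(E vs Q) = 2
max payoff 5 at {A}

BR_1 = {A}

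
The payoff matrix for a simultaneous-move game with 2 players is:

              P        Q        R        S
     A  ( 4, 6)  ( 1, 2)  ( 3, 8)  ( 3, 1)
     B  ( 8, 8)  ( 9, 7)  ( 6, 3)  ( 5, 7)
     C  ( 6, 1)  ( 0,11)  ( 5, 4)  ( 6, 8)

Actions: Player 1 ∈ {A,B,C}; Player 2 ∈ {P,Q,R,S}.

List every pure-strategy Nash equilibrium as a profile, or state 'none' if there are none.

Nash profiles: (B,P)

(A,P): not NE [P1→B gives 8>4; P2→R gives 8>6]
(A,Q): not NE [P1→B gives 9>1; P2→R gives 8>2]
(A,R): not NE [P1→B gives 6>3]
(A,S): not NE [P1→C gives 6>3; P2→R gives 8>1]
(B,P): NE
(B,Q): not NE [P2→P gives 8>7]
(B,R): not NE [P2→P gives 8>3]
(B,S): not NE [P1→C gives 6>5; P2→P gives 8>7]
(C,P): not NE [P1→B gives 8>6; P2→Q gives 11>1]
(C,Q): not NE [P1→B gives 9>0]
(C,R): not NE [P1→B gives 6>5; P2→Q gives 11>4]
(C,S): not NE [P2→Q gives 11>8]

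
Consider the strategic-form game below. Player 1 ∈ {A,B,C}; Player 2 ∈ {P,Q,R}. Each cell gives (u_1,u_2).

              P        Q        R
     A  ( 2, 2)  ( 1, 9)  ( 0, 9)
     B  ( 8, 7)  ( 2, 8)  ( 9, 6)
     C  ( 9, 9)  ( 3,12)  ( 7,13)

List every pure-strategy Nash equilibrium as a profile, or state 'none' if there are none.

PSNE: ∅

(A,P): not NE [P1→C gives 9>2; P2→R gives 9>2]
(A,Q): not NE [P1→C gives 3>1]
(A,R): not NE [P1→B gives 9>0]
(B,P): not NE [P1→C gives 9>8; P2→Q gives 8>7]
(B,Q): not NE [P1→C gives 3>2]
(B,R): not NE [P2→Q gives 8>6]
(C,P): not NE [P2→R gives 13>9]
(C,Q): not NE [P2→R gives 13>12]
(C,R): not NE [P1→B gives 9>7]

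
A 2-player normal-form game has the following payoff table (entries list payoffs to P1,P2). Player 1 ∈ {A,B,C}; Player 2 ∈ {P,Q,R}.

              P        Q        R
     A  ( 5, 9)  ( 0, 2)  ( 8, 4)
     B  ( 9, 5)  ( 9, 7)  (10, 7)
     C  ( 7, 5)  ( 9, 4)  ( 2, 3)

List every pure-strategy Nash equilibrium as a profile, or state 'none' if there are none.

Nash profiles: (B,Q), (B,R)

(A,P): not NE [P1→B gives 9>5]
(A,Q): not NE [P1→C gives 9>0; P2→P gives 9>2]
(A,R): not NE [P1→B gives 10>8; P2→P gives 9>4]
(B,P): not NE [P2→R gives 7>5]
(B,Q): NE
(B,R): NE
(C,P): not NE [P1→B gives 9>7]
(C,Q): not NE [P2→P gives 5>4]
(C,R): not NE [P1→B gives 10>2; P2→P gives 5>3]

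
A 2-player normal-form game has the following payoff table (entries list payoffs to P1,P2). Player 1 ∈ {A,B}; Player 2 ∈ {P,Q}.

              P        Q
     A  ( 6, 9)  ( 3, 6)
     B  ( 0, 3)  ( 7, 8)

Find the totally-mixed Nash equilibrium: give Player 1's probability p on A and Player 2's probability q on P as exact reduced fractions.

P1 indiff ⇒ q·6+(1-q)·3 = q·0+(1-q)·7 ⇒ q(6) = (1-q)(4) ⇒ q = 2/5
P2 indiff ⇒ p·9+(1-p)·3 = p·6+(1-p)·8 ⇒ p(3) = (1-p)(5) ⇒ p = 5/8

P1 mixes 5/8 on A; P2 mixes 2/5 on P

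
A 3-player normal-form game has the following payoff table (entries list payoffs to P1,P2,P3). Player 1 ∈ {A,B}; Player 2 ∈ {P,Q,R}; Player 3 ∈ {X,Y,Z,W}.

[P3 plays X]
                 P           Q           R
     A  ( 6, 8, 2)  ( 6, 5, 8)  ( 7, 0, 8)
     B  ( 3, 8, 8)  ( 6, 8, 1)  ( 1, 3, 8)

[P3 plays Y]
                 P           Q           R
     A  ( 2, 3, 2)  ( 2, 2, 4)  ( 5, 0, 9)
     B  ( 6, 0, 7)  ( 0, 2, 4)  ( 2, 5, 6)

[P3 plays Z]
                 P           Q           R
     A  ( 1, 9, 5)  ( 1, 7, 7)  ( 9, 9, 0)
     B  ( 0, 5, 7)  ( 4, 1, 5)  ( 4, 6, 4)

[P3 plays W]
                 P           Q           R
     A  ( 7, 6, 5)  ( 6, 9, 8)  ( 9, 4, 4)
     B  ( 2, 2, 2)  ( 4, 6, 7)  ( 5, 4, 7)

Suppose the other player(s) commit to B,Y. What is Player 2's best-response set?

BR_2 = {R}

u_2(P vs B,Y) = 0
u_2(Q vs B,Y) = 2
u_2(R vs B,Y) = 5
max payoff 5 at {R}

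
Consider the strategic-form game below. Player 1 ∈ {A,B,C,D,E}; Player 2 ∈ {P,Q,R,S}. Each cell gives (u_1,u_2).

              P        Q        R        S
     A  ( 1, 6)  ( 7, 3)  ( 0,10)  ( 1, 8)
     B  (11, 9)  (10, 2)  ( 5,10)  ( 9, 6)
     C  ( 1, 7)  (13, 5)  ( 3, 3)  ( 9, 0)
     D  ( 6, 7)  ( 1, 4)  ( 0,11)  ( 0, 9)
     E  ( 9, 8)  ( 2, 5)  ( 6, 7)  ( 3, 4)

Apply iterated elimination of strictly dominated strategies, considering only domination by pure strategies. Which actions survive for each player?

IESDS → P1:{B,E} P2:{P,R}

P1 drop A (B beats it: P:11>1 Q:10>7 R:5>0 S:9>1)
P1 drop D (B beats it: P:11>6 Q:10>1 R:5>0 S:9>0)
P2 drop Q (P beats it: B:9>2 C:7>5 E:8>5)
P2 drop S (P beats it: B:9>6 C:7>0 E:8>4)
P1 drop C (B beats it: P:11>1 R:5>3)
P1→{B,E} P2→{P,R}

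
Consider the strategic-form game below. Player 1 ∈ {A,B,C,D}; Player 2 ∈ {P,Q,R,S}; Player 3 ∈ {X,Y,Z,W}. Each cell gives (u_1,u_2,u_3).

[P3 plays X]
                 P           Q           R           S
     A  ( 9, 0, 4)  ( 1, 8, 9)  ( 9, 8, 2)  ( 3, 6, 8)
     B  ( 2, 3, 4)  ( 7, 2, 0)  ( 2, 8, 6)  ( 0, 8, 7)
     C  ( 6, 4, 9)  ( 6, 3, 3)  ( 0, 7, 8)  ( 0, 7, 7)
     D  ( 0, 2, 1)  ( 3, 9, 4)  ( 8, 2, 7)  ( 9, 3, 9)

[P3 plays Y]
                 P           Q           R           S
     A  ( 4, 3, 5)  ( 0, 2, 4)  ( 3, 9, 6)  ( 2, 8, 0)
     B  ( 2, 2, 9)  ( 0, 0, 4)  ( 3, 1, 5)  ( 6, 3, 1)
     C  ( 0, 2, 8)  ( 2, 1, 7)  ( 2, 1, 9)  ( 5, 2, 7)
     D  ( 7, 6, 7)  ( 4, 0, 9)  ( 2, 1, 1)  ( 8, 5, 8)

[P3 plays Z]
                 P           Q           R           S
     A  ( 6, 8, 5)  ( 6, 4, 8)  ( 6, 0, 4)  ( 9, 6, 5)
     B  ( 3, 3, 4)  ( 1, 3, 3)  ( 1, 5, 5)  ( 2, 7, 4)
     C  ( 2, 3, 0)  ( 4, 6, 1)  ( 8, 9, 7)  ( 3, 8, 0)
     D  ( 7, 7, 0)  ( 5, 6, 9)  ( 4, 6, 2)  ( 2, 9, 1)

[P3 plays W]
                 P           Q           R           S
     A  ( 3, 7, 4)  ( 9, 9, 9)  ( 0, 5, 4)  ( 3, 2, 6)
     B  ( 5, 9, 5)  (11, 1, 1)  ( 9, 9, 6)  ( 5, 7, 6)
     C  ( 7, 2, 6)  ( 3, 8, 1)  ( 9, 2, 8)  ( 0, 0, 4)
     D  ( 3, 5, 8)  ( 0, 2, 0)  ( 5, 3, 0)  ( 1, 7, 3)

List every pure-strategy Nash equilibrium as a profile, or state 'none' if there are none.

(A,P,X): not NE [P2→R gives 8>0; P3→Z gives 5>4]
(A,P,Y): not NE [P1→D gives 7>4; P2→R gives 9>3]
(A,P,Z): not NE [P1→D gives 7>6]
(A,P,W): not NE [P1→C gives 7>3; P2→Q gives 9>7; P3→Z gives 5>4]
(A,Q,X): not NE [P1→B gives 7>1]
(A,Q,Y): not NE [P1→D gives 4>0; P2→R gives 9>2; P3→W gives 9>4]
(A,Q,Z): not NE [P2→P gives 8>4; P3→W gives 9>8]
(A,Q,W): not NE [P1→B gives 11>9]
(A,R,X): not NE [P3→Y gives 6>2]
(A,R,Y): NE
(A,R,Z): not NE [P1→C gives 8>6; P2→P gives 8>0; P3→Y gives 6>4]
(A,R,W): not NE [P1→C gives 9>0; P2→Q gives 9>5; P3→Y gives 6>4]
(A,S,X): not NE [P1→D gives 9>3; P2→R gives 8>6]
(A,S,Y): not NE [P1→D gives 8>2; P2→R gives 9>8; P3→X gives 8>0]
(A,S,Z): not NE [P2→P gives 8>6; P3→X gives 8>5]
(A,S,W): not NE [P1→B gives 5>3; P2→Q gives 9>2; P3→X gives 8>6]
(B,P,X): not NE [P1→A gives 9>2; P2→S gives 8>3; P3→Y gives 9>4]
(B,P,Y): not NE [P1→D gives 7>2; P2→S gives 3>2]
(B,P,Z): not NE [P1→D gives 7>3; P2→S gives 7>3; P3→Y gives 9>4]
(B,P,W): not NE [P1→C gives 7>5; P3→Y gives 9>5]
(B,Q,X): not NE [P2→S gives 8>2; P3→Y gives 4>0]
(B,Q,Y): not NE [P1→D gives 4>0; P2→S gives 3>0]
(B,Q,Z): not NE [P1→A gives 6>1; P2→S gives 7>3; P3→Y gives 4>3]
(B,Q,W): not NE [P2→R gives 9>1; P3→Y gives 4>1]
(B,R,X): not NE [P1→A gives 9>2]
(B,R,Y): not NE [P2→S gives 3>1; P3→W gives 6>5]
(B,R,Z): not NE [P1→C gives 8>1; P2→S gives 7>5; P3→W gives 6>5]
(B,R,W): NE
(B,S,X): not NE [P1→D gives 9>0]
(B,S,Y): not NE [P1→D gives 8>6; P3→X gives 7>1]
(B,S,Z): not NE [P1→A gives 9>2; P3→X gives 7>4]
(B,S,W): not NE [P2→R gives 9>7; P3→X gives 7>6]
(C,P,X): not NE [P1→A gives 9>6; P2→S gives 7>4]
(C,P,Y): not NE [P1→D gives 7>0; P3→X gives 9>8]
(C,P,Z): not NE [P1→D gives 7>2; P2→R gives 9>3; P3→X gives 9>0]
(C,P,W): not NE [P2→Q gives 8>2; P3→X gives 9>6]
(C,Q,X): not NE [P1→B gives 7>6; P2→S gives 7>3; P3→Y gives 7>3]
(C,Q,Y): not NE [P1→D gives 4>2; P2→S gives 2>1]
(C,Q,Z): not NE [P1→A gives 6>4; P2→R gives 9>6; P3→Y gives 7>1]
(C,Q,W): not NE [P1→B gives 11>3; P3→Y gives 7>1]
(C,R,X): not NE [P1→A gives 9>0; P3→Y gives 9>8]
(C,R,Y): not NE [P1→B gives 3>2; P2→S gives 2>1]
(C,R,Z): not NE [P3→Y gives 9>7]
(C,R,W): not NE [P2→Q gives 8>2; P3→Y gives 9>8]
(C,S,X): not NE [P1→D gives 9>0]
(C,S,Y): not NE [P1→D gives 8>5]
(C,S,Z): not NE [P1→A gives 9>3; P2→R gives 9>8; P3→Y gives 7>0]
(C,S,W): not NE [P1→B gives 5>0; P2→Q gives 8>0; P3→Y gives 7>4]
(D,P,X): not NE [P1→A gives 9>0; P2→Q gives 9>2; P3→W gives 8>1]
(D,P,Y): not NE [P3→W gives 8>7]
(D,P,Z): not NE [P2→S gives 9>7; P3→W gives 8>0]
(D,P,W): not NE [P1→C gives 7>3; P2→S gives 7>5]
(D,Q,X): not NE [P1→B gives 7>3; P3→Z gives 9>4]
(D,Q,Y): not NE [P2→P gives 6>0]
(D,Q,Z): not NE [P1→A gives 6>5; P2→S gives 9>6]
(D,Q,W): not NE [P1→B gives 11>0; P2→S gives 7>2; P3→Z gives 9>0]
(D,R,X): not NE [P1→A gives 9>8; P2→Q gives 9>2]
(D,R,Y): not NE [P1→B gives 3>2; P2→P gives 6>1; P3→X gives 7>1]
(D,R,Z): not NE [P1→C gives 8>4; P2→S gives 9>6; P3→X gives 7>2]
(D,R,W): not NE [P1→C gives 9>5; P2→S gives 7>3; P3→X gives 7>0]
(D,S,X): not NE [P2→Q gives 9>3]
(D,S,Y): not NE [P2→P gives 6>5; P3→X gives 9>8]
(D,S,Z): not NE [P1→A gives 9>2; P3→X gives 9>1]
(D,S,W): not NE [P1→B gives 5>1; P3→X gives 9>3]

Nash profiles: (A,R,Y), (B,R,W)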